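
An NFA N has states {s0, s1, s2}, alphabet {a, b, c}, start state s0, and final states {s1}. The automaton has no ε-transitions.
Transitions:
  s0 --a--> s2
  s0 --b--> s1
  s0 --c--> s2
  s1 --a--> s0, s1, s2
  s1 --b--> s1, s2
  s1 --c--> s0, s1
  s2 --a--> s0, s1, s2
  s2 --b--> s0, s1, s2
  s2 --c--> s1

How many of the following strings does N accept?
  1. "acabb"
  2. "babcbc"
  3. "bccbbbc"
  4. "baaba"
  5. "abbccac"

5

"acabb": accepted
"babcbc": accepted
"bccbbbc": accepted
"baaba": accepted
"abbccac": accepted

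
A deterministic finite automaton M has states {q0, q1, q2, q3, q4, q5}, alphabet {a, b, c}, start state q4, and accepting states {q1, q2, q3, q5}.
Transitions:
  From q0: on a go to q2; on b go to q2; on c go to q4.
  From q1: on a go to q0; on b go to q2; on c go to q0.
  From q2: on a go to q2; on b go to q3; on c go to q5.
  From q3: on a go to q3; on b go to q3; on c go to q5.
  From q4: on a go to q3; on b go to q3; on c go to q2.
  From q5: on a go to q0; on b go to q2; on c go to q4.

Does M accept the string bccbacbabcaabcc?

rejected

q4 --b--> q3
q3 --c--> q5
q5 --c--> q4
q4 --b--> q3
q3 --a--> q3
q3 --c--> q5
q5 --b--> q2
q2 --a--> q2
q2 --b--> q3
q3 --c--> q5
q5 --a--> q0
q0 --a--> q2
q2 --b--> q3
q3 --c--> q5
q5 --c--> q4
End in state q4, which is not an accepting state.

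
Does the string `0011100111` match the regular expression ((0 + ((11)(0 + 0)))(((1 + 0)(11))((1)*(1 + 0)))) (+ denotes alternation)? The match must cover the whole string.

no

No split of 0011100111 into u·v has (0+((11)(0+0))) matching u and (((1+0)(11))((1)*(1+0))) matching v.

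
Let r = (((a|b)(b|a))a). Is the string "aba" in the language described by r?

yes

Split as ab·a: ((a|b)(b|a)) matches ab and a matches a.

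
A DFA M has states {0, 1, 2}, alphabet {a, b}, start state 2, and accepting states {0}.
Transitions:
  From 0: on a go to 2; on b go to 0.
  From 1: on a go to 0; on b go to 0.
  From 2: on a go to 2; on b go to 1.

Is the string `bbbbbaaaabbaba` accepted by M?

2 --b--> 1
1 --b--> 0
0 --b--> 0
0 --b--> 0
0 --b--> 0
0 --a--> 2
2 --a--> 2
2 --a--> 2
2 --a--> 2
2 --b--> 1
1 --b--> 0
0 --a--> 2
2 --b--> 1
1 --a--> 0
End in state 0, which is an accepting state.

accepted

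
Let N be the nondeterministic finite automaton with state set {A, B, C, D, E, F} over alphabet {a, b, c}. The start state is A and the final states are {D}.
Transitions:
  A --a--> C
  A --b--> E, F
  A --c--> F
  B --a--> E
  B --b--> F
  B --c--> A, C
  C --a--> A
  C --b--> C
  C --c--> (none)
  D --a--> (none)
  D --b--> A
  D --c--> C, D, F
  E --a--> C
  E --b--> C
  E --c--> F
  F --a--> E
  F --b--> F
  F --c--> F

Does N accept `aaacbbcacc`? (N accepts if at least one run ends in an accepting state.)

Start: {A}
read a: {C}
read a: {A}
read a: {C}
read c: {}
The reachable set is empty and stays empty for the remaining 6 symbols.
Reachable ∩ accepting = {} — empty.

rejected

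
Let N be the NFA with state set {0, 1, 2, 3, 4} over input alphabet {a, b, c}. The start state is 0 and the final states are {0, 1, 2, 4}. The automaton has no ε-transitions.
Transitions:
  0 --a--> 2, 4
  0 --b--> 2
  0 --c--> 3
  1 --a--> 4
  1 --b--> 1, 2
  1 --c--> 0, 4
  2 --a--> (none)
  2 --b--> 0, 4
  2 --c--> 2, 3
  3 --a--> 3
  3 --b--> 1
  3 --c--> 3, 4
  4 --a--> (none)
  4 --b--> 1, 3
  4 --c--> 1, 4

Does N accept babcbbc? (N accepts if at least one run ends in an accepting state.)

rejected

Start: {0}
read b: {2}
read a: {}
The reachable set is empty and stays empty for the remaining 5 symbols.
Reachable ∩ accepting = {} — empty.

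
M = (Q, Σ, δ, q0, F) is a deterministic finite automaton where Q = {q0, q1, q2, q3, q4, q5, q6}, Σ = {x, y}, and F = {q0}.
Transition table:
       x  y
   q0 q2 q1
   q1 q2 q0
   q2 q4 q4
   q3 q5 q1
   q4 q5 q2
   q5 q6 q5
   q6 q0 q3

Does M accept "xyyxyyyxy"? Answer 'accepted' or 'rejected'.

q0 --x--> q2
q2 --y--> q4
q4 --y--> q2
q2 --x--> q4
q4 --y--> q2
q2 --y--> q4
q4 --y--> q2
q2 --x--> q4
q4 --y--> q2
End in state q2, which is not an accepting state.

rejected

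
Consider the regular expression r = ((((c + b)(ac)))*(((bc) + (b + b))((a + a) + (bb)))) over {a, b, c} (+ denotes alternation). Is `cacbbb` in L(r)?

Split as cac·bbb: (((c+b)(ac)))* matches cac and (((bc)+(b+b))((a+a)+(bb))) matches bbb.

yes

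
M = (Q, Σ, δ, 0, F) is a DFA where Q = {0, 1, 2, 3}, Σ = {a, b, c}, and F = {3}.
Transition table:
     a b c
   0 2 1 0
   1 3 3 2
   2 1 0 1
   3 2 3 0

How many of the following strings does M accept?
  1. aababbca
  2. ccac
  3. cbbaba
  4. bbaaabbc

aababbca: rejected
ccac: rejected
cbbaba: rejected
bbaaabbc: rejected

0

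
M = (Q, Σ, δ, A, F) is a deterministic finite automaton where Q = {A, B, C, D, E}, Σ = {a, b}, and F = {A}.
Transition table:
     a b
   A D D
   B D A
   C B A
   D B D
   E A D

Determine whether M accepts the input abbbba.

rejected

A --a--> D
D --b--> D
D --b--> D
D --b--> D
D --b--> D
D --a--> B
End in state B, which is not an accepting state.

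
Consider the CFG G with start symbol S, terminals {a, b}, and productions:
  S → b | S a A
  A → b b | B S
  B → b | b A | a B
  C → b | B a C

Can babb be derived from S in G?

S ⇒ SaA ⇒ baA ⇒ baBS ⇒ babS ⇒ babb

yes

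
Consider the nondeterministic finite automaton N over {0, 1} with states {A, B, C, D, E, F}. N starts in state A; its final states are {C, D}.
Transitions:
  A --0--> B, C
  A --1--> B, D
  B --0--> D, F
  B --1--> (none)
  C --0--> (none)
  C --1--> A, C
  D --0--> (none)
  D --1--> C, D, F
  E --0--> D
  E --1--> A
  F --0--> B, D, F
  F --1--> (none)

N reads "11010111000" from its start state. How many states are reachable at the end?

3

Start: {A}
read 1: {B, D}
read 1: {C, D, F}
read 0: {B, D, F}
read 1: {C, D, F}
read 0: {B, D, F}
read 1: {C, D, F}
read 1: {A, C, D, F}
read 1: {A, B, C, D, F}
read 0: {B, C, D, F}
read 0: {B, D, F}
read 0: {B, D, F}
Final reachable set {B, D, F} has 3 states.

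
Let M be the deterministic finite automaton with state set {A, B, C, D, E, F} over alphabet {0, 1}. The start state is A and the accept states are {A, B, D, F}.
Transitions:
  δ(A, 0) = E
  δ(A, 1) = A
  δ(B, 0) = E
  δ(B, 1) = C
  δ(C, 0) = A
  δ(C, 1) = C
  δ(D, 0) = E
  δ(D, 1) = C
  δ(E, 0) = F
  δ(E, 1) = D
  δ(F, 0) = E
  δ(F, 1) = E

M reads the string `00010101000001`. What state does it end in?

D

A --0--> E
E --0--> F
F --0--> E
E --1--> D
D --0--> E
E --1--> D
D --0--> E
E --1--> D
D --0--> E
E --0--> F
F --0--> E
E --0--> F
F --0--> E
E --1--> D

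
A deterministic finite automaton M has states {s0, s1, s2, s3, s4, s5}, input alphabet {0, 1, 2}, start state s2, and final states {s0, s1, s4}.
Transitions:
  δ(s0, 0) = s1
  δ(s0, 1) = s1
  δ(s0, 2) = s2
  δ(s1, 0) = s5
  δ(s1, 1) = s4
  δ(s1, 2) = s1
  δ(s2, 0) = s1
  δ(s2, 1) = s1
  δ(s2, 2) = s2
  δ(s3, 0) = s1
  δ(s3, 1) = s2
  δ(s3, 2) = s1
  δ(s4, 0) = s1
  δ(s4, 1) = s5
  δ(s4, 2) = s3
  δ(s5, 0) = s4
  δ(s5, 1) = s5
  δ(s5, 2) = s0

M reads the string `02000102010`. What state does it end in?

s4

s2 --0--> s1
s1 --2--> s1
s1 --0--> s5
s5 --0--> s4
s4 --0--> s1
s1 --1--> s4
s4 --0--> s1
s1 --2--> s1
s1 --0--> s5
s5 --1--> s5
s5 --0--> s4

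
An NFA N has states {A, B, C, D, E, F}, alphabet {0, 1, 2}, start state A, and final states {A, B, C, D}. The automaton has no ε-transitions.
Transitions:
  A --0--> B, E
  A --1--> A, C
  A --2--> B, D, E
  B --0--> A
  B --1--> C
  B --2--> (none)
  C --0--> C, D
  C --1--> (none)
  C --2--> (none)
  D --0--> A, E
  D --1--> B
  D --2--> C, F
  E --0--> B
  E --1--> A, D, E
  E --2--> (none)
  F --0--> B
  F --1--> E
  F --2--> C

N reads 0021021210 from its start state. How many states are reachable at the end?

Start: {A}
read 0: {B, E}
read 0: {A, B}
read 2: {B, D, E}
read 1: {A, B, C, D, E}
read 0: {A, B, C, D, E}
read 2: {B, C, D, E, F}
read 1: {A, B, C, D, E}
read 2: {B, C, D, E, F}
read 1: {A, B, C, D, E}
read 0: {A, B, C, D, E}
Final reachable set {A, B, C, D, E} has 5 states.

5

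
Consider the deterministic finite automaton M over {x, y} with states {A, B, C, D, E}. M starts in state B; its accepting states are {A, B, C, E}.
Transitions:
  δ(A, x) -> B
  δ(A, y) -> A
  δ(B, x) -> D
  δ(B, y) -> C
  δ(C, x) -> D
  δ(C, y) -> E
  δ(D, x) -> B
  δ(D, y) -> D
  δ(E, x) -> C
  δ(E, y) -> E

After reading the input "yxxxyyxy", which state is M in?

B --y--> C
C --x--> D
D --x--> B
B --x--> D
D --y--> D
D --y--> D
D --x--> B
B --y--> C

C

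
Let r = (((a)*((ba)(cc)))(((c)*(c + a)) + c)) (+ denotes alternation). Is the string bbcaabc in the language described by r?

No split of bbcaabc into u·v has ((a)*((ba)(cc))) matching u and (((c)*(c+a))+c) matching v.

no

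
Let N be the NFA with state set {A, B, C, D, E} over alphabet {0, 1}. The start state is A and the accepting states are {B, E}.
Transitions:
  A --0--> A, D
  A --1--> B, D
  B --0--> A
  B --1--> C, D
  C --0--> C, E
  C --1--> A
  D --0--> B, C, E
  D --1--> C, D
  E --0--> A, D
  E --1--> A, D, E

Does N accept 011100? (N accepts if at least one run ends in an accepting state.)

accepted

Start: {A}
read 0: {A, D}
read 1: {B, C, D}
read 1: {A, C, D}
read 1: {A, B, C, D}
read 0: {A, B, C, D, E}
read 0: {A, B, C, D, E}
Reachable ∩ accepting = {B, E} — nonempty.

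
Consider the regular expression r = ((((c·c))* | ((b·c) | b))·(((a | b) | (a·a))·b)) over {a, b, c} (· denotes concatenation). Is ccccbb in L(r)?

yes

Split as cccc·bb: (((c·c))*|((b·c)|b)) matches cccc and (((a|b)|(a·a))·b) matches bb.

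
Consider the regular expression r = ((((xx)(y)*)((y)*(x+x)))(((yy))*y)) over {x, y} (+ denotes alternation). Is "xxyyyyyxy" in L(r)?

Split as xxyyyyyx·y: (((xx)(y)*)((y)*(x+x))) matches xxyyyyyx and (((yy))*y) matches y.

yes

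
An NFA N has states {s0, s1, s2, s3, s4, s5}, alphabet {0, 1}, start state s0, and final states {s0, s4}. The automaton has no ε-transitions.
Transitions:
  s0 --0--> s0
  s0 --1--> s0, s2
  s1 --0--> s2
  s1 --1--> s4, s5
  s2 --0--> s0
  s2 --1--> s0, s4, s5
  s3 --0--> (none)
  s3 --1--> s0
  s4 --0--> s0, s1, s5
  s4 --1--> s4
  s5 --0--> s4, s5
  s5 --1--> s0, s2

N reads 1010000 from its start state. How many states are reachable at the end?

Start: {s0}
read 1: {s0, s2}
read 0: {s0}
read 1: {s0, s2}
read 0: {s0}
read 0: {s0}
read 0: {s0}
read 0: {s0}
Final reachable set {s0} has 1 state.

1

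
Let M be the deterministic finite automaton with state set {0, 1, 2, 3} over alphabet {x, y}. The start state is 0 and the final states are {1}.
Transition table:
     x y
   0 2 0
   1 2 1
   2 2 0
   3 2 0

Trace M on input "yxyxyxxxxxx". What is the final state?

0 --y--> 0
0 --x--> 2
2 --y--> 0
0 --x--> 2
2 --y--> 0
0 --x--> 2
2 --x--> 2
2 --x--> 2
2 --x--> 2
2 --x--> 2
2 --x--> 2

2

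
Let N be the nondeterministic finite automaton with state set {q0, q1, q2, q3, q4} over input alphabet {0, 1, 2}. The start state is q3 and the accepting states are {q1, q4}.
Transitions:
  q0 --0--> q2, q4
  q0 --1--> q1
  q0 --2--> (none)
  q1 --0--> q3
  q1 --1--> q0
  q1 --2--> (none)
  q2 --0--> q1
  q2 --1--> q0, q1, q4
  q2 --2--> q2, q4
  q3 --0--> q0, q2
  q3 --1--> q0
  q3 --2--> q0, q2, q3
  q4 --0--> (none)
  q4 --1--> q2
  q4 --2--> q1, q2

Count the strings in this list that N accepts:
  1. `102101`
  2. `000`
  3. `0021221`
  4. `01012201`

`102101`: accepted
`000`: accepted
`0021221`: accepted
`01012201`: rejected

3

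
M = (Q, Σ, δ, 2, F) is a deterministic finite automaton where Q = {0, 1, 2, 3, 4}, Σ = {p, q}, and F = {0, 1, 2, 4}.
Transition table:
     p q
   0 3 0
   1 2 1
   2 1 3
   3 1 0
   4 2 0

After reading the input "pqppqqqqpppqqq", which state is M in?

0

2 --p--> 1
1 --q--> 1
1 --p--> 2
2 --p--> 1
1 --q--> 1
1 --q--> 1
1 --q--> 1
1 --q--> 1
1 --p--> 2
2 --p--> 1
1 --p--> 2
2 --q--> 3
3 --q--> 0
0 --q--> 0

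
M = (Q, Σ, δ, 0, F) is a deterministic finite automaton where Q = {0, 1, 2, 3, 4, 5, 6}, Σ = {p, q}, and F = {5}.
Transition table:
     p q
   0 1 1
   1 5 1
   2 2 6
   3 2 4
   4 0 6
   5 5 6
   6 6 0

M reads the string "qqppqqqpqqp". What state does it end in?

0 --q--> 1
1 --q--> 1
1 --p--> 5
5 --p--> 5
5 --q--> 6
6 --q--> 0
0 --q--> 1
1 --p--> 5
5 --q--> 6
6 --q--> 0
0 --p--> 1

1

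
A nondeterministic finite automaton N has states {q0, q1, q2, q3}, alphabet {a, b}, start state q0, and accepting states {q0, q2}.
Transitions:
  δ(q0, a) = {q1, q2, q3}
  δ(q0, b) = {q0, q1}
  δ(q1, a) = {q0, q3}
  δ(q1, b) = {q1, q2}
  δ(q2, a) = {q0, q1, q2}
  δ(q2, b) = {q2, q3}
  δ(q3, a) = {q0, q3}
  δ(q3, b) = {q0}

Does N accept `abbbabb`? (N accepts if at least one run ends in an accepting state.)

Start: {q0}
read a: {q1, q2, q3}
read b: {q0, q1, q2, q3}
read b: {q0, q1, q2, q3}
read b: {q0, q1, q2, q3}
read a: {q0, q1, q2, q3}
read b: {q0, q1, q2, q3}
read b: {q0, q1, q2, q3}
Reachable ∩ accepting = {q0, q2} — nonempty.

accepted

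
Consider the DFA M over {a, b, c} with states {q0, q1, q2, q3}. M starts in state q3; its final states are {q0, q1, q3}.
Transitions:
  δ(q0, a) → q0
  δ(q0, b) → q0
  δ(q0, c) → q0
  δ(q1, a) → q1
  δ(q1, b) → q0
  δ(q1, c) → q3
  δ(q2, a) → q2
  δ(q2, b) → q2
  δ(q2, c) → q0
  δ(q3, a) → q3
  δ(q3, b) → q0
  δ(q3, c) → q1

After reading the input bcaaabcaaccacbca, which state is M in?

q0

q3 --b--> q0
q0 --c--> q0
q0 --a--> q0
q0 --a--> q0
q0 --a--> q0
q0 --b--> q0
q0 --c--> q0
q0 --a--> q0
q0 --a--> q0
q0 --c--> q0
q0 --c--> q0
q0 --a--> q0
q0 --c--> q0
q0 --b--> q0
q0 --c--> q0
q0 --a--> q0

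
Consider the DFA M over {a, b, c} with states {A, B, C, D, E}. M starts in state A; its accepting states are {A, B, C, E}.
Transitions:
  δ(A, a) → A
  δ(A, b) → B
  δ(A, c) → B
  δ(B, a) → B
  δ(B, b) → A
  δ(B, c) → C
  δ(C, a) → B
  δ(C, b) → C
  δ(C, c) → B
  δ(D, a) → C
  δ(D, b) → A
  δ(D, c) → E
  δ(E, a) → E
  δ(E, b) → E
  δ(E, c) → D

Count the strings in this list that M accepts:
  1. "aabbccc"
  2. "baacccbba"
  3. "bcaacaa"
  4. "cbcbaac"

4

"aabbccc": accepted
"baacccbba": accepted
"bcaacaa": accepted
"cbcbaac": accepted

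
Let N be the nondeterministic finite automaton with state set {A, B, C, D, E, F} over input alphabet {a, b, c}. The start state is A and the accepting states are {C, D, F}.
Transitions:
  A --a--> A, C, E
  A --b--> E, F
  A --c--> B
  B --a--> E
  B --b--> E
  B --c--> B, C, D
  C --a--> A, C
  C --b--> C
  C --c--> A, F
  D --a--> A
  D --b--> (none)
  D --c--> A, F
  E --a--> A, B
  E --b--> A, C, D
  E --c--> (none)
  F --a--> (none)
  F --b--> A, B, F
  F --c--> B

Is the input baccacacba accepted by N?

Start: {A}
read b: {E, F}
read a: {A, B}
read c: {B, C, D}
read c: {A, B, C, D, F}
read a: {A, C, E}
read c: {A, B, F}
read a: {A, C, E}
read c: {A, B, F}
read b: {A, B, E, F}
read a: {A, B, C, E}
Reachable ∩ accepting = {C} — nonempty.

accepted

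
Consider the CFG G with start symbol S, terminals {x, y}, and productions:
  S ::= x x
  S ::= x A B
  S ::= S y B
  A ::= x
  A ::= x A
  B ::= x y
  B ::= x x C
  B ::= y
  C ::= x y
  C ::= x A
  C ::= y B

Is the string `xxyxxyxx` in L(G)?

no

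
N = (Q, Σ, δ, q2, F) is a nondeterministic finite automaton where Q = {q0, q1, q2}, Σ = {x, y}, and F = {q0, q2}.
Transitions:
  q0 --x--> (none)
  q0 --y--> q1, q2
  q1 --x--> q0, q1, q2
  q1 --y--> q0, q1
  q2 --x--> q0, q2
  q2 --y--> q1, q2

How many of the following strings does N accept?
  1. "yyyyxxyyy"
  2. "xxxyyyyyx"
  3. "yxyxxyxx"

"yyyyxxyyy": accepted
"xxxyyyyyx": accepted
"yxyxxyxx": accepted

3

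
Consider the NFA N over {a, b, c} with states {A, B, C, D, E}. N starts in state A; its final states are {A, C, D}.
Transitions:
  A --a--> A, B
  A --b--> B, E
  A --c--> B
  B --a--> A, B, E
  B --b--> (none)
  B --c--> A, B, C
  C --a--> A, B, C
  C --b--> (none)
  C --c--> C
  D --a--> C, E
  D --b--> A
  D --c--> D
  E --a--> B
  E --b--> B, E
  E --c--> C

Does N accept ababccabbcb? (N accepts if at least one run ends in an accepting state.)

Start: {A}
read a: {A, B}
read b: {B, E}
read a: {A, B, E}
read b: {B, E}
read c: {A, B, C}
read c: {A, B, C}
read a: {A, B, C, E}
read b: {B, E}
read b: {B, E}
read c: {A, B, C}
read b: {B, E}
Reachable ∩ accepting = {} — empty.

rejected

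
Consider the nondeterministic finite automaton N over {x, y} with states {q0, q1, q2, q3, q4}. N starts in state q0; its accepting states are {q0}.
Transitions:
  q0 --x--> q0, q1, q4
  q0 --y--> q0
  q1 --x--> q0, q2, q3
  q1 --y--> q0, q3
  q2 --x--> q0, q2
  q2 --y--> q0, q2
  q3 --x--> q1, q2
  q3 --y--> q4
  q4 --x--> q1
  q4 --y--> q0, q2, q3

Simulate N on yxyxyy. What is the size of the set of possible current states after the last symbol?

Start: {q0}
read y: {q0}
read x: {q0, q1, q4}
read y: {q0, q2, q3}
read x: {q0, q1, q2, q4}
read y: {q0, q2, q3}
read y: {q0, q2, q4}
Final reachable set {q0, q2, q4} has 3 states.

3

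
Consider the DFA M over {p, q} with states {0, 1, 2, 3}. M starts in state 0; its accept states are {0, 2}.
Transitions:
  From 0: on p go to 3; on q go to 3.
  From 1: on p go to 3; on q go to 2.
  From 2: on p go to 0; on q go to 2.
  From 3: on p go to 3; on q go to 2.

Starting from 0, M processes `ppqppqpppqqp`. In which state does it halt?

0 --p--> 3
3 --p--> 3
3 --q--> 2
2 --p--> 0
0 --p--> 3
3 --q--> 2
2 --p--> 0
0 --p--> 3
3 --p--> 3
3 --q--> 2
2 --q--> 2
2 --p--> 0

0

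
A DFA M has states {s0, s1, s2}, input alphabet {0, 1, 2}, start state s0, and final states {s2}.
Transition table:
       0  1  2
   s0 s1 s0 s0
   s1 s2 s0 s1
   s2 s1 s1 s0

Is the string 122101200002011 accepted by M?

rejected

s0 --1--> s0
s0 --2--> s0
s0 --2--> s0
s0 --1--> s0
s0 --0--> s1
s1 --1--> s0
s0 --2--> s0
s0 --0--> s1
s1 --0--> s2
s2 --0--> s1
s1 --0--> s2
s2 --2--> s0
s0 --0--> s1
s1 --1--> s0
s0 --1--> s0
End in state s0, which is not an accepting state.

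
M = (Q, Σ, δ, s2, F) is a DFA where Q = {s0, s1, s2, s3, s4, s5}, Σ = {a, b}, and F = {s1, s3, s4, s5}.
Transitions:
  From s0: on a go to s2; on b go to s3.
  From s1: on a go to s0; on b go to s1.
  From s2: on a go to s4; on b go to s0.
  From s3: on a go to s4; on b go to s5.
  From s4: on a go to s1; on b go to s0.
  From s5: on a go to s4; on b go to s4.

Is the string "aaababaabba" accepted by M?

accepted

s2 --a--> s4
s4 --a--> s1
s1 --a--> s0
s0 --b--> s3
s3 --a--> s4
s4 --b--> s0
s0 --a--> s2
s2 --a--> s4
s4 --b--> s0
s0 --b--> s3
s3 --a--> s4
End in state s4, which is an accepting state.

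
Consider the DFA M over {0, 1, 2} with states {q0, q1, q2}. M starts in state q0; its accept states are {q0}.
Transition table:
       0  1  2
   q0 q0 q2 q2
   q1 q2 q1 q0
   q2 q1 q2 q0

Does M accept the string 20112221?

rejected

q0 --2--> q2
q2 --0--> q1
q1 --1--> q1
q1 --1--> q1
q1 --2--> q0
q0 --2--> q2
q2 --2--> q0
q0 --1--> q2
End in state q2, which is not an accepting state.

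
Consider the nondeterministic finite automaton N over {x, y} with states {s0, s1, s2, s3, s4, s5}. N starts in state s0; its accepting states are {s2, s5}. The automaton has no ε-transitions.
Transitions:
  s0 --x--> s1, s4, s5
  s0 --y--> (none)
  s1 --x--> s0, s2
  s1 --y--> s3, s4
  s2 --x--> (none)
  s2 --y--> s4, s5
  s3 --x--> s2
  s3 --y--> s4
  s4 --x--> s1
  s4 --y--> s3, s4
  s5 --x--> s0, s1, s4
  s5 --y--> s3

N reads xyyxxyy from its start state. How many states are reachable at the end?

Start: {s0}
read x: {s1, s4, s5}
read y: {s3, s4}
read y: {s3, s4}
read x: {s1, s2}
read x: {s0, s2}
read y: {s4, s5}
read y: {s3, s4}
Final reachable set {s3, s4} has 2 states.

2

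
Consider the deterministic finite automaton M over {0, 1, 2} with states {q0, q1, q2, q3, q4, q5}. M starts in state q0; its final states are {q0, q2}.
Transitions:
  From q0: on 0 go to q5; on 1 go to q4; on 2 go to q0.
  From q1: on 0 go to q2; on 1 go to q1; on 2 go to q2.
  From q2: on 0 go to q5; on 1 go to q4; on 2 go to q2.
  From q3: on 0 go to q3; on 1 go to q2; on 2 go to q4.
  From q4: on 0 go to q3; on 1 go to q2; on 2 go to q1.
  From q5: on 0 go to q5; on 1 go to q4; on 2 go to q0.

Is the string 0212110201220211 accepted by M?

q0 --0--> q5
q5 --2--> q0
q0 --1--> q4
q4 --2--> q1
q1 --1--> q1
q1 --1--> q1
q1 --0--> q2
q2 --2--> q2
q2 --0--> q5
q5 --1--> q4
q4 --2--> q1
q1 --2--> q2
q2 --0--> q5
q5 --2--> q0
q0 --1--> q4
q4 --1--> q2
End in state q2, which is an accepting state.

accepted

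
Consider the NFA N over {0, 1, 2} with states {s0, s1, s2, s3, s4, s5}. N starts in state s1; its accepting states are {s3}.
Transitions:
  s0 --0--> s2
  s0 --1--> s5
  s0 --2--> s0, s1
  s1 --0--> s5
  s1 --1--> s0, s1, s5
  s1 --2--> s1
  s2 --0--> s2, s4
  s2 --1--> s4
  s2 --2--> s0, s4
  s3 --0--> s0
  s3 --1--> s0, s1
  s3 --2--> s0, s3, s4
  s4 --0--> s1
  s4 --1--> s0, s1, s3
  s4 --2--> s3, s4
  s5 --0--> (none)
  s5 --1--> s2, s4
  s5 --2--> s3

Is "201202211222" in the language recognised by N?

Start: {s1}
read 2: {s1}
read 0: {s5}
read 1: {s2, s4}
read 2: {s0, s3, s4}
read 0: {s0, s1, s2}
read 2: {s0, s1, s4}
read 2: {s0, s1, s3, s4}
read 1: {s0, s1, s3, s5}
read 1: {s0, s1, s2, s4, s5}
read 2: {s0, s1, s3, s4}
read 2: {s0, s1, s3, s4}
read 2: {s0, s1, s3, s4}
Reachable ∩ accepting = {s3} — nonempty.

accepted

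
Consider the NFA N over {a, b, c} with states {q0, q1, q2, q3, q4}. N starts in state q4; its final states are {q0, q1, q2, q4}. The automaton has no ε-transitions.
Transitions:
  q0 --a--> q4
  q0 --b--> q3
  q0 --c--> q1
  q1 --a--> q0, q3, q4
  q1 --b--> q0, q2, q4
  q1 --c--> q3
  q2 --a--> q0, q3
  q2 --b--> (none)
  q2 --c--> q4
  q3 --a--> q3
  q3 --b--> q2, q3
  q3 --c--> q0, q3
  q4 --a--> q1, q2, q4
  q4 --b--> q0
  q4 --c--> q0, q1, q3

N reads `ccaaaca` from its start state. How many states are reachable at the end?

Start: {q4}
read c: {q0, q1, q3}
read c: {q0, q1, q3}
read a: {q0, q3, q4}
read a: {q1, q2, q3, q4}
read a: {q0, q1, q2, q3, q4}
read c: {q0, q1, q3, q4}
read a: {q0, q1, q2, q3, q4}
Final reachable set {q0, q1, q2, q3, q4} has 5 states.

5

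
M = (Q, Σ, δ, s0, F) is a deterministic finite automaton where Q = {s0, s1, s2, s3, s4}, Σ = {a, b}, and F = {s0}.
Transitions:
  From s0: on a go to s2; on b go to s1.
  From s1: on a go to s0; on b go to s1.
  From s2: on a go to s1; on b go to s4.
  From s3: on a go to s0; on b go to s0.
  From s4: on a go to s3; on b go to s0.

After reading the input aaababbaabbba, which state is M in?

s0 --a--> s2
s2 --a--> s1
s1 --a--> s0
s0 --b--> s1
s1 --a--> s0
s0 --b--> s1
s1 --b--> s1
s1 --a--> s0
s0 --a--> s2
s2 --b--> s4
s4 --b--> s0
s0 --b--> s1
s1 --a--> s0

s0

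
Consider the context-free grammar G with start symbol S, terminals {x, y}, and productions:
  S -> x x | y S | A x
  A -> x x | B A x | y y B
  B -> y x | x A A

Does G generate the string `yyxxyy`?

no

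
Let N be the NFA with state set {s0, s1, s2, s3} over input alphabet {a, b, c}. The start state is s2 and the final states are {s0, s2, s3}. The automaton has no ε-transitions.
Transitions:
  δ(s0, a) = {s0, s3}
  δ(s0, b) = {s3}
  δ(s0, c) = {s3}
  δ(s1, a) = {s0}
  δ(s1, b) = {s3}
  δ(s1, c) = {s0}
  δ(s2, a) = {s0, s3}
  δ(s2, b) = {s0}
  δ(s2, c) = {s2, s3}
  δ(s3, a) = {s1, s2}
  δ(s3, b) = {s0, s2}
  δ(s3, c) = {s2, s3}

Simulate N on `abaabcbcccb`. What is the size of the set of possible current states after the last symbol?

Start: {s2}
read a: {s0, s3}
read b: {s0, s2, s3}
read a: {s0, s1, s2, s3}
read a: {s0, s1, s2, s3}
read b: {s0, s2, s3}
read c: {s2, s3}
read b: {s0, s2}
read c: {s2, s3}
read c: {s2, s3}
read c: {s2, s3}
read b: {s0, s2}
Final reachable set {s0, s2} has 2 states.

2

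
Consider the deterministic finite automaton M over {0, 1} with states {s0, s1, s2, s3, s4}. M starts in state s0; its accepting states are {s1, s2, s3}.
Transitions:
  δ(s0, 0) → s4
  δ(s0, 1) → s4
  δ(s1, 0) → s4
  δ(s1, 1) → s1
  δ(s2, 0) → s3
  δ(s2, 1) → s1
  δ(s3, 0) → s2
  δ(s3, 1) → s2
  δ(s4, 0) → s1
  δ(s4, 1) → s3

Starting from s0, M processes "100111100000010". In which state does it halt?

s0 --1--> s4
s4 --0--> s1
s1 --0--> s4
s4 --1--> s3
s3 --1--> s2
s2 --1--> s1
s1 --1--> s1
s1 --0--> s4
s4 --0--> s1
s1 --0--> s4
s4 --0--> s1
s1 --0--> s4
s4 --0--> s1
s1 --1--> s1
s1 --0--> s4

s4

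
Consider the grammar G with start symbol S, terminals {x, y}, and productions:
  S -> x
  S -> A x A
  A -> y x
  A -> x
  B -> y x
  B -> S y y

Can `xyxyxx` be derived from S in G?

no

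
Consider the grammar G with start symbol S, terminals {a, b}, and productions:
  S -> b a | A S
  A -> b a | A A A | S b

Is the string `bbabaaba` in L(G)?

no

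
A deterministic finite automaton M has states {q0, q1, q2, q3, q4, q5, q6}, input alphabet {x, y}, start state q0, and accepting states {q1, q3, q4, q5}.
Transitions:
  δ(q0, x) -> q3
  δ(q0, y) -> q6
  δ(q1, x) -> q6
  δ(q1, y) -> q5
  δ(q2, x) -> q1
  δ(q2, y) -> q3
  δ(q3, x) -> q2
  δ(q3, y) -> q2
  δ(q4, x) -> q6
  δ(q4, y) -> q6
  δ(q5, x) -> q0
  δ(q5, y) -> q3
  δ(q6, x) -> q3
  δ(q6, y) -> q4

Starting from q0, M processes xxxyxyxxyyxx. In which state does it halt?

q6

q0 --x--> q3
q3 --x--> q2
q2 --x--> q1
q1 --y--> q5
q5 --x--> q0
q0 --y--> q6
q6 --x--> q3
q3 --x--> q2
q2 --y--> q3
q3 --y--> q2
q2 --x--> q1
q1 --x--> q6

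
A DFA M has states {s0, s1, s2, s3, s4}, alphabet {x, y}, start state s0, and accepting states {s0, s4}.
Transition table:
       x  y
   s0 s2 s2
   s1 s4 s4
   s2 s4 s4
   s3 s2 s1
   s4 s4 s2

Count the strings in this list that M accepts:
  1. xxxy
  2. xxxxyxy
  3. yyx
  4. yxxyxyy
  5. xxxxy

xxxy: rejected
xxxxyxy: rejected
yyx: accepted
yxxyxyy: accepted
xxxxy: rejected

2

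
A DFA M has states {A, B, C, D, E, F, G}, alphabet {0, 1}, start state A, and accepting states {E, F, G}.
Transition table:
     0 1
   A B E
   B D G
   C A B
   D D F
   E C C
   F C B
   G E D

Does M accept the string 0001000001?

accepted

A --0--> B
B --0--> D
D --0--> D
D --1--> F
F --0--> C
C --0--> A
A --0--> B
B --0--> D
D --0--> D
D --1--> F
End in state F, which is an accepting state.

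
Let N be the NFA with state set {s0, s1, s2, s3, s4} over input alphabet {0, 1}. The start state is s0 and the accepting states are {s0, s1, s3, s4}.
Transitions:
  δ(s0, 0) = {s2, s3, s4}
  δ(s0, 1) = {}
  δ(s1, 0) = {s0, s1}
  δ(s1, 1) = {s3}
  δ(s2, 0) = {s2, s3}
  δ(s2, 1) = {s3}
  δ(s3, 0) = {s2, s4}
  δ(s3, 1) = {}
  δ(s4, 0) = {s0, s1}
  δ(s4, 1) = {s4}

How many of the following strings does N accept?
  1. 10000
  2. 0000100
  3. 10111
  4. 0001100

10000: rejected
0000100: accepted
10111: rejected
0001100: accepted

2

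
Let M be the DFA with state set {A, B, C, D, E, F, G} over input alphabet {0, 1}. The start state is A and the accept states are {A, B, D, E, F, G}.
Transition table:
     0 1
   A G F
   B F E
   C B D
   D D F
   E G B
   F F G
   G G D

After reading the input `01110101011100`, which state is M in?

F

A --0--> G
G --1--> D
D --1--> F
F --1--> G
G --0--> G
G --1--> D
D --0--> D
D --1--> F
F --0--> F
F --1--> G
G --1--> D
D --1--> F
F --0--> F
F --0--> F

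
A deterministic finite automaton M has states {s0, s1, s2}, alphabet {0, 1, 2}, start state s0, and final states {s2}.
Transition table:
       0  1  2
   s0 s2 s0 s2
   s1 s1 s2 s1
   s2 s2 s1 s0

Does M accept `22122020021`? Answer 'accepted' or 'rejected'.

s0 --2--> s2
s2 --2--> s0
s0 --1--> s0
s0 --2--> s2
s2 --2--> s0
s0 --0--> s2
s2 --2--> s0
s0 --0--> s2
s2 --0--> s2
s2 --2--> s0
s0 --1--> s0
End in state s0, which is not an accepting state.

rejected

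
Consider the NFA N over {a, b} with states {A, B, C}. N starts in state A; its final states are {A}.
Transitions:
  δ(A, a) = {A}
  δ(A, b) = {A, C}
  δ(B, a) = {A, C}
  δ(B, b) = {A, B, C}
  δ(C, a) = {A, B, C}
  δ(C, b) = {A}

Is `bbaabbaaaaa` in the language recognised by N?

accepted

Start: {A}
read b: {A, C}
read b: {A, C}
read a: {A, B, C}
read a: {A, B, C}
read b: {A, B, C}
read b: {A, B, C}
read a: {A, B, C}
read a: {A, B, C}
read a: {A, B, C}
read a: {A, B, C}
read a: {A, B, C}
Reachable ∩ accepting = {A} — nonempty.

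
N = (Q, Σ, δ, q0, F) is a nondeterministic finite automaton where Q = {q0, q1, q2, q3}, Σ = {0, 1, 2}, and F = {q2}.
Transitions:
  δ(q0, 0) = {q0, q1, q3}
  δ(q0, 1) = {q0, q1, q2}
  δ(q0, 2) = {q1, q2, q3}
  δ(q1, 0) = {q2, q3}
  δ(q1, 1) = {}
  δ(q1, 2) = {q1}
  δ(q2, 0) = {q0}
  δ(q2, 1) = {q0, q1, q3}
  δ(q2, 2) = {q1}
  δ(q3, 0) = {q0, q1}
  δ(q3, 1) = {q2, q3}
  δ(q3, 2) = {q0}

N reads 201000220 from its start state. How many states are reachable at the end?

4

Start: {q0}
read 2: {q1, q2, q3}
read 0: {q0, q1, q2, q3}
read 1: {q0, q1, q2, q3}
read 0: {q0, q1, q2, q3}
read 0: {q0, q1, q2, q3}
read 0: {q0, q1, q2, q3}
read 2: {q0, q1, q2, q3}
read 2: {q0, q1, q2, q3}
read 0: {q0, q1, q2, q3}
Final reachable set {q0, q1, q2, q3} has 4 states.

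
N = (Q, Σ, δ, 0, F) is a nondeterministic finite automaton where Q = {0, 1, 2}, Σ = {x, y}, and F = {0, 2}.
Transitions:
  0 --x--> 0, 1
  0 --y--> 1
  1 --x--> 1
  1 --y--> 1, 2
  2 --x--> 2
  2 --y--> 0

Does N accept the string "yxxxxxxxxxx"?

rejected

Start: {0}
read y: {1}
read x: {1}
read x: {1}
read x: {1}
read x: {1}
read x: {1}
read x: {1}
read x: {1}
read x: {1}
read x: {1}
read x: {1}
Reachable ∩ accepting = {} — empty.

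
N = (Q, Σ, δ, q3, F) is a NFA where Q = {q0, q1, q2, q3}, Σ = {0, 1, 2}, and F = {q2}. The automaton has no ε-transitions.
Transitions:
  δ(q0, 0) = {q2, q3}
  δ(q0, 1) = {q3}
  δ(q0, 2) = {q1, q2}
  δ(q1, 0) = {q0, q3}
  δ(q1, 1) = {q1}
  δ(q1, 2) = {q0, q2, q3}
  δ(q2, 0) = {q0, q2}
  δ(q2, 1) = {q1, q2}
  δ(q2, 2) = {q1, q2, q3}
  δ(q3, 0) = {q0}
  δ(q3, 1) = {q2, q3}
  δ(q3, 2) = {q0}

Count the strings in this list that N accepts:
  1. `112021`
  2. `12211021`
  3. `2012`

`112021`: accepted
`12211021`: accepted
`2012`: accepted

3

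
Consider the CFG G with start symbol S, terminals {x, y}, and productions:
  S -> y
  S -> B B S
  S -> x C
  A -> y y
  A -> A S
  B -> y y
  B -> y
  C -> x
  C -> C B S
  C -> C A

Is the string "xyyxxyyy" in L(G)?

no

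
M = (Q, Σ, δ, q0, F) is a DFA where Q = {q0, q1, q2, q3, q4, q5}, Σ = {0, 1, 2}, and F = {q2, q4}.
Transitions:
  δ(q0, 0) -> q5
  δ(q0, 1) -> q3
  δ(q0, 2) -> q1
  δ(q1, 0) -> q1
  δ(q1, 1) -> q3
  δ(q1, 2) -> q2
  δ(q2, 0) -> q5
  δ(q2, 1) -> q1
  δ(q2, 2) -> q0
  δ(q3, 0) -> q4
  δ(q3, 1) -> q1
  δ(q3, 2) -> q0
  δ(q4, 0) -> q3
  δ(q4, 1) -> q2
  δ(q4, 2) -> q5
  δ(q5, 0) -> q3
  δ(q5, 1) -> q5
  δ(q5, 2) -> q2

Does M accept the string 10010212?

accepted

q0 --1--> q3
q3 --0--> q4
q4 --0--> q3
q3 --1--> q1
q1 --0--> q1
q1 --2--> q2
q2 --1--> q1
q1 --2--> q2
End in state q2, which is an accepting state.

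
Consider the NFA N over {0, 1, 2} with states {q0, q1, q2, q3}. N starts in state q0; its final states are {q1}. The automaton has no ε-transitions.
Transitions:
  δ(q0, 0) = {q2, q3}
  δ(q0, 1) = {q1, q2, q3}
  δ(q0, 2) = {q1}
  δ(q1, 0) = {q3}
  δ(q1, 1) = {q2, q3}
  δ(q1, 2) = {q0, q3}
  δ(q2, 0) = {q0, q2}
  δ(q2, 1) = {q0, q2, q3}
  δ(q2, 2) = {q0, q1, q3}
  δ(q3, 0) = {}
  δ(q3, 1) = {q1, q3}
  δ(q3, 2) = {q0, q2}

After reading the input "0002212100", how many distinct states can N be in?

Start: {q0}
read 0: {q2, q3}
read 0: {q0, q2}
read 0: {q0, q2, q3}
read 2: {q0, q1, q2, q3}
read 2: {q0, q1, q2, q3}
read 1: {q0, q1, q2, q3}
read 2: {q0, q1, q2, q3}
read 1: {q0, q1, q2, q3}
read 0: {q0, q2, q3}
read 0: {q0, q2, q3}
Final reachable set {q0, q2, q3} has 3 states.

3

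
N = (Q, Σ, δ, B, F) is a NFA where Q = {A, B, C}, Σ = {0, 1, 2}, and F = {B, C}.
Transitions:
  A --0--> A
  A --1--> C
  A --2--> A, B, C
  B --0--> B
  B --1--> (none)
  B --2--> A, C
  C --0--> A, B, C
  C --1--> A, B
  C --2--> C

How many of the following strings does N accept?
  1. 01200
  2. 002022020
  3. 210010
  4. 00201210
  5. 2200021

4

01200: rejected
002022020: accepted
210010: accepted
00201210: accepted
2200021: accepted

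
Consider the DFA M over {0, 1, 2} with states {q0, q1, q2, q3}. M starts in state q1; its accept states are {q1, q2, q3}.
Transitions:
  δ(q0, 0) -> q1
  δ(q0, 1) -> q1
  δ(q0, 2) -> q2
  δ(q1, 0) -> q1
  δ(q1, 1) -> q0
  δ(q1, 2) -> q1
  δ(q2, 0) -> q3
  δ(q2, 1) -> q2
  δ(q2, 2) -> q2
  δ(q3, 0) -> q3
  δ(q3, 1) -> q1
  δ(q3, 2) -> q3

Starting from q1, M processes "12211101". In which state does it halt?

q1 --1--> q0
q0 --2--> q2
q2 --2--> q2
q2 --1--> q2
q2 --1--> q2
q2 --1--> q2
q2 --0--> q3
q3 --1--> q1

q1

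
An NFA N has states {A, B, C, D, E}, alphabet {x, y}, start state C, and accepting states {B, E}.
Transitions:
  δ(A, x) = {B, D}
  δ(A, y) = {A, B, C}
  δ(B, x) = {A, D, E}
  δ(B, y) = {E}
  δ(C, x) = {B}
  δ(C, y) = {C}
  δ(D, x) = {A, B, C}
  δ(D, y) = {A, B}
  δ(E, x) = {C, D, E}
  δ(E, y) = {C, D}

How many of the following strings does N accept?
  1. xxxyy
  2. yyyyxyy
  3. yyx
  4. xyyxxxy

xxxyy: accepted
yyyyxyy: rejected
yyx: accepted
xyyxxxy: accepted

3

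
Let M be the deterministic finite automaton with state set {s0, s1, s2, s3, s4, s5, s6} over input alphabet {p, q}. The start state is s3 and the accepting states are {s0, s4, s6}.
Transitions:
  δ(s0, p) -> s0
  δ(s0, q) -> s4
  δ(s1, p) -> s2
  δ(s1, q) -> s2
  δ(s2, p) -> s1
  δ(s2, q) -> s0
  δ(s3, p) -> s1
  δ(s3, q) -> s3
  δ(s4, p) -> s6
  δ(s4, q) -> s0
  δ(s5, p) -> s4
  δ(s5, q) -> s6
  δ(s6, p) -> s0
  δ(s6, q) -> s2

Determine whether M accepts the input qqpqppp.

s3 --q--> s3
s3 --q--> s3
s3 --p--> s1
s1 --q--> s2
s2 --p--> s1
s1 --p--> s2
s2 --p--> s1
End in state s1, which is not an accepting state.

rejected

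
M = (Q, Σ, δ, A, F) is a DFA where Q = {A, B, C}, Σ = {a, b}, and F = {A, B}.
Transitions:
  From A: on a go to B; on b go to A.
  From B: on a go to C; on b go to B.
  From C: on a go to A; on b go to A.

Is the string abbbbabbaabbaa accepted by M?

A --a--> B
B --b--> B
B --b--> B
B --b--> B
B --b--> B
B --a--> C
C --b--> A
A --b--> A
A --a--> B
B --a--> C
C --b--> A
A --b--> A
A --a--> B
B --a--> C
End in state C, which is not an accepting state.

rejected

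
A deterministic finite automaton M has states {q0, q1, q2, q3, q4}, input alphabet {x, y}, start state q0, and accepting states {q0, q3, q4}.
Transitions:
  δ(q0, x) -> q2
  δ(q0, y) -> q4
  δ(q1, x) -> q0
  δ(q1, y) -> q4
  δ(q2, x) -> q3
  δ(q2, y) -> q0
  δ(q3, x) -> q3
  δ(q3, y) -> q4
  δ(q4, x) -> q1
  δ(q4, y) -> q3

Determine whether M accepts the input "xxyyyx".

q0 --x--> q2
q2 --x--> q3
q3 --y--> q4
q4 --y--> q3
q3 --y--> q4
q4 --x--> q1
End in state q1, which is not an accepting state.

rejected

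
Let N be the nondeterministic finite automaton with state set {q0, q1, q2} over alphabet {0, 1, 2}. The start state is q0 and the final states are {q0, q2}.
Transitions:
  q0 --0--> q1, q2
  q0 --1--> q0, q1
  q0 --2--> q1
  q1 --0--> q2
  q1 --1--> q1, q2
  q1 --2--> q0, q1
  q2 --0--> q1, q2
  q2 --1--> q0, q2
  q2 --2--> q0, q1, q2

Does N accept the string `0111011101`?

Start: {q0}
read 0: {q1, q2}
read 1: {q0, q1, q2}
read 1: {q0, q1, q2}
read 1: {q0, q1, q2}
read 0: {q1, q2}
read 1: {q0, q1, q2}
read 1: {q0, q1, q2}
read 1: {q0, q1, q2}
read 0: {q1, q2}
read 1: {q0, q1, q2}
Reachable ∩ accepting = {q0, q2} — nonempty.

accepted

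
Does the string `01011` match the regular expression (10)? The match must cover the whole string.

no

No split of 01011 into u·v has 1 matching u and 0 matching v.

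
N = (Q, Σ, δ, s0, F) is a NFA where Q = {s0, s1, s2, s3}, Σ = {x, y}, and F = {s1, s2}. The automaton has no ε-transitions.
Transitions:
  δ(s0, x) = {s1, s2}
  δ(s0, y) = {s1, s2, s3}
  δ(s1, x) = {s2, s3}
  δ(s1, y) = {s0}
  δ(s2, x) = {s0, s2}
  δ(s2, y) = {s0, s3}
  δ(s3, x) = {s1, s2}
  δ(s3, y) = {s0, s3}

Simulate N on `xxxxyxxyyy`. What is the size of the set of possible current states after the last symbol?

4

Start: {s0}
read x: {s1, s2}
read x: {s0, s2, s3}
read x: {s0, s1, s2}
read x: {s0, s1, s2, s3}
read y: {s0, s1, s2, s3}
read x: {s0, s1, s2, s3}
read x: {s0, s1, s2, s3}
read y: {s0, s1, s2, s3}
read y: {s0, s1, s2, s3}
read y: {s0, s1, s2, s3}
Final reachable set {s0, s1, s2, s3} has 4 states.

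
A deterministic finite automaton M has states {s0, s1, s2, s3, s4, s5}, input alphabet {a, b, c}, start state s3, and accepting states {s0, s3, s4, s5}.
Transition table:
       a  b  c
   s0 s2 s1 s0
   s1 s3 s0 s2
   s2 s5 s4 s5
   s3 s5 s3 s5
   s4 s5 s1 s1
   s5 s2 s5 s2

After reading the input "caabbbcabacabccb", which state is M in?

s3 --c--> s5
s5 --a--> s2
s2 --a--> s5
s5 --b--> s5
s5 --b--> s5
s5 --b--> s5
s5 --c--> s2
s2 --a--> s5
s5 --b--> s5
s5 --a--> s2
s2 --c--> s5
s5 --a--> s2
s2 --b--> s4
s4 --c--> s1
s1 --c--> s2
s2 --b--> s4

s4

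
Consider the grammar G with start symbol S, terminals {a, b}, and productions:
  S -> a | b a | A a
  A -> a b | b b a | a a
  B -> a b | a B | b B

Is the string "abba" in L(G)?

no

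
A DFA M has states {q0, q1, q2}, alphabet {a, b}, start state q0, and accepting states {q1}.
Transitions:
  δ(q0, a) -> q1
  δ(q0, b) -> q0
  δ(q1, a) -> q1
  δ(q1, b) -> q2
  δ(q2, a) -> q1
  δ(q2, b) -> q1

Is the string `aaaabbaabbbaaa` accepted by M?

accepted

q0 --a--> q1
q1 --a--> q1
q1 --a--> q1
q1 --a--> q1
q1 --b--> q2
q2 --b--> q1
q1 --a--> q1
q1 --a--> q1
q1 --b--> q2
q2 --b--> q1
q1 --b--> q2
q2 --a--> q1
q1 --a--> q1
q1 --a--> q1
End in state q1, which is an accepting state.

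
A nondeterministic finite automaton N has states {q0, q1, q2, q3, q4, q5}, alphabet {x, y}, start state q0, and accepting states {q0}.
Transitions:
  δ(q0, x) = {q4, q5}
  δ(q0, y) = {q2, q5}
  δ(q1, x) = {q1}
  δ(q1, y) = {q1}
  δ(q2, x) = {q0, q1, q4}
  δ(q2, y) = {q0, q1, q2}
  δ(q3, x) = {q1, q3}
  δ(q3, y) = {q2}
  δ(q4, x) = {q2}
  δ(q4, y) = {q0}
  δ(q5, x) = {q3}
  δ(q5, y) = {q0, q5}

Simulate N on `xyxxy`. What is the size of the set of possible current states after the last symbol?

Start: {q0}
read x: {q4, q5}
read y: {q0, q5}
read x: {q3, q4, q5}
read x: {q1, q2, q3}
read y: {q0, q1, q2}
Final reachable set {q0, q1, q2} has 3 states.

3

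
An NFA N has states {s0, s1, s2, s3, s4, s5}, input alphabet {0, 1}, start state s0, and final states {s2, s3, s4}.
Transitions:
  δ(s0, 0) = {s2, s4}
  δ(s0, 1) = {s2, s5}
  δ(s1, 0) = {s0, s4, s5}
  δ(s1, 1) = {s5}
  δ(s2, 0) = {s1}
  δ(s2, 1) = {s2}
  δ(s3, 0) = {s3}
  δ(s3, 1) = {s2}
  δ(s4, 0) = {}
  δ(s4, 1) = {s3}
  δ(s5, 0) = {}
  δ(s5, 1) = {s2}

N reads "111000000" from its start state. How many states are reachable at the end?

2

Start: {s0}
read 1: {s2, s5}
read 1: {s2}
read 1: {s2}
read 0: {s1}
read 0: {s0, s4, s5}
read 0: {s2, s4}
read 0: {s1}
read 0: {s0, s4, s5}
read 0: {s2, s4}
Final reachable set {s2, s4} has 2 states.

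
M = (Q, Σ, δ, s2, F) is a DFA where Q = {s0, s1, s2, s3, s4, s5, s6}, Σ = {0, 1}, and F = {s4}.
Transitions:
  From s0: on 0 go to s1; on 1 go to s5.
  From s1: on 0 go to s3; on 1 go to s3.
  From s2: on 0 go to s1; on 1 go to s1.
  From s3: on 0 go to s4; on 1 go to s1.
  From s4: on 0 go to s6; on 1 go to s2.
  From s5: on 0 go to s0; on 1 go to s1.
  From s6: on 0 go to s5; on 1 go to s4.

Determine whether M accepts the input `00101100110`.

s2 --0--> s1
s1 --0--> s3
s3 --1--> s1
s1 --0--> s3
s3 --1--> s1
s1 --1--> s3
s3 --0--> s4
s4 --0--> s6
s6 --1--> s4
s4 --1--> s2
s2 --0--> s1
End in state s1, which is not an accepting state.

rejected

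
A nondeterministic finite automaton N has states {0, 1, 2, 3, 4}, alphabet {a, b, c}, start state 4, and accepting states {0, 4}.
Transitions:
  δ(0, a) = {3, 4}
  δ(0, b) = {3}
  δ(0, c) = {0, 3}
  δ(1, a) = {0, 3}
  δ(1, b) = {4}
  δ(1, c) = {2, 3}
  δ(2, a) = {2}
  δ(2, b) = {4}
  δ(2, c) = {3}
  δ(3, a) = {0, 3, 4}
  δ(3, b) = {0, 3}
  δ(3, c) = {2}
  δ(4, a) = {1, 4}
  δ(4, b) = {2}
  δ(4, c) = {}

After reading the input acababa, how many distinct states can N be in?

Start: {4}
read a: {1, 4}
read c: {2, 3}
read a: {0, 2, 3, 4}
read b: {0, 2, 3, 4}
read a: {0, 1, 2, 3, 4}
read b: {0, 2, 3, 4}
read a: {0, 1, 2, 3, 4}
Final reachable set {0, 1, 2, 3, 4} has 5 states.

5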